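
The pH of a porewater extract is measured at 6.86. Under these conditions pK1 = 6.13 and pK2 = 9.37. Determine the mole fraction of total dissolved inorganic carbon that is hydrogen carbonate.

α₁ = 1 / (1 + [H⁺]/K1 + K2/[H⁺]) = 1 / (1 + 10^-0.73 + 10^-2.51)
   = 1 / (1 + 0.18621 + 0.0030903) = 1/1.1893 = 0.8408

α₁ = 0.841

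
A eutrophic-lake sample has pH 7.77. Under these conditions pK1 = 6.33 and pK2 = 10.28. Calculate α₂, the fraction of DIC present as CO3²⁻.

α₂ = 0.00297

α₂ = 1 / (1 + [H⁺]/K2 + [H⁺]²/(K1K2)) = 1 / (1 + 10^+2.51 + 10^+1.07)
   = 1 / (1 + 323.59 + 11.749) = 1/336.34 = 0.002973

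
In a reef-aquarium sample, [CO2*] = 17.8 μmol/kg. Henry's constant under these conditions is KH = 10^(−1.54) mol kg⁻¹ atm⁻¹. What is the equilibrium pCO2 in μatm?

KH = 10^(−1.54) = 2.884×10^-2 mol kg⁻¹ atm⁻¹
pCO2 = [CO2*]/KH = 17.8×10^-6 / 2.884×10^-2 = 6.17×10^-4 atm = 617 μatm

pCO2 = 617 μatm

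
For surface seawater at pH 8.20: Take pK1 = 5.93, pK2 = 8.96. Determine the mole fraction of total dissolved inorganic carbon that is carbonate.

α₂ = 0.147

α₂ = 1 / (1 + [H⁺]/K2 + [H⁺]²/(K1K2)) = 1 / (1 + 10^+0.76 + 10^-1.51)
   = 1 / (1 + 5.7544 + 0.030903) = 1/6.7853 = 0.1474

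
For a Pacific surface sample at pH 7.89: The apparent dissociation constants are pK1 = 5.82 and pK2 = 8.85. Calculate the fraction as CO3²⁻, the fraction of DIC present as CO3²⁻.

α₂ = 1 / (1 + [H⁺]/K2 + [H⁺]²/(K1K2)) = 1 / (1 + 10^+0.96 + 10^-1.11)
   = 1 / (1 + 9.1201 + 0.077625) = 1/10.198 = 0.09806

α₂ = 0.0981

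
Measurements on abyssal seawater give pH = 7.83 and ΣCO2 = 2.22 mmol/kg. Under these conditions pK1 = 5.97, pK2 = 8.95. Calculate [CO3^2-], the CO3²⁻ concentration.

α₂ = 1 / (1 + [H⁺]/K2 + [H⁺]²/(K1K2)) = 1 / (1 + 10^+1.12 + 10^-0.74)
   = 1 / (1 + 13.183 + 0.18197) = 1/14.365 = 0.06962
[CO3²⁻] = α₂ × DIC = 0.06962 × 2.22 = 0.155 mmol/kg

[CO3²⁻] = 0.155 mmol/kg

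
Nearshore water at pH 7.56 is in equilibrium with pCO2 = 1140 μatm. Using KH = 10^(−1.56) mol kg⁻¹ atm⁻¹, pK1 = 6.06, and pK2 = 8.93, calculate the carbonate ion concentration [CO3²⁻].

[CO2*] = KH · pCO2 = 10^(−1.56) × 1140×10^-6 = 3.140×10^-5 mol/kg
α₀ = 1/(1 + K1/[H⁺] + K1K2/[H⁺]²) = 1/(1 + 10^+1.50 + 10^+0.13) = 0.02944
DIC = [CO2*]/α₀ = 3.140×10^-5 / 0.02944 = 1.067 mmol/kg
[CO3²⁻] = α₂·DIC; α₂ = 0.03971, so [CO3²⁻] = 0.03971 × 1.067 = 0.0424 mmol/kg

[CO3²⁻] = 0.0424 mmol/kg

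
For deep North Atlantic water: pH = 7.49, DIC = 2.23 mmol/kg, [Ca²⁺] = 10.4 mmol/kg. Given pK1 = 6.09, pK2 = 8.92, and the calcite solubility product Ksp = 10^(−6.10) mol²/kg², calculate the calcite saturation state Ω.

α₂ = 1 / (1 + [H⁺]/K2 + [H⁺]²/(K1K2)) = 1 / (1 + 10^+1.43 + 10^+0.03)
   = 1 / (1 + 26.915 + 1.0715) = 1/28.987 = 0.03450
[CO3²⁻] = α₂ × DIC = 0.03450 × 2.23 = 0.07693 mmol/kg
Ksp = 10^(−6.10) = 7.943×10^-7
Ω = [Ca²⁺][CO3²⁻]/Ksp = (10.4×10^-3)(7.693×10^-5) / 7.943×10^-7 = 1.01

Ω = 1.01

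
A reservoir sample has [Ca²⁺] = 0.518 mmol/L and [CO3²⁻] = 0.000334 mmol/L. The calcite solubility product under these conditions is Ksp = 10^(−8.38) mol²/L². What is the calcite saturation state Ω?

Ω = 0.0415

Ksp = 10^(−8.38) = 4.169×10^-9
Ω = [Ca²⁺][CO3²⁻]/Ksp = (0.518×10^-3)(0.000334×10^-3) / 4.169×10^-9 = 0.0415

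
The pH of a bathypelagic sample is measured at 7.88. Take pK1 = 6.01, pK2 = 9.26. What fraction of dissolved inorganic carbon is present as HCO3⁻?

α₁ = 0.948

α₁ = 1 / (1 + [H⁺]/K1 + K2/[H⁺]) = 1 / (1 + 10^-1.87 + 10^-1.38)
   = 1 / (1 + 0.013490 + 0.041687) = 1/1.0552 = 0.9477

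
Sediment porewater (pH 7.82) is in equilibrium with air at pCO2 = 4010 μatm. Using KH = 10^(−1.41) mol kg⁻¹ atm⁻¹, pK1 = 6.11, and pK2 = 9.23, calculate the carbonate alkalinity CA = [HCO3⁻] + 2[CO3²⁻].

CA = 8.62 mmol/kg

[CO2*] = KH · pCO2 = 10^(−1.41) × 4010×10^-6 = 1.560×10^-4 mol/kg
α₀ = 1/(1 + K1/[H⁺] + K1K2/[H⁺]²) = 1/(1 + 10^+1.71 + 10^+0.30) = 0.01842
DIC = [CO2*]/α₀ = 1.560×10^-4 / 0.01842 = 8.468 mmol/kg
CA = (α₁ + 2α₂)·DIC = (0.9448 + 2×0.03676) × 8.468 = 8.62 mmol/kg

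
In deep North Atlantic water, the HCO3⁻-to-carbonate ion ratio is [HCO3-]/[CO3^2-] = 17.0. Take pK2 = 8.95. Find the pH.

pH = 7.72

From K2 = [H⁺][CO3^2-]/[HCO3-]:  pH = pK2 − log₁₀([HCO3-]/[CO3^2-])
log₁₀(17.0) = +1.230
pH = 8.95 − (+1.230) = 7.72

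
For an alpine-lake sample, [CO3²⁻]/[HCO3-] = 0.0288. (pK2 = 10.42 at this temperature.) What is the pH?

From K2 = [H⁺][CO3²⁻]/[HCO3-]:  pH = pK2 + log₁₀([CO3²⁻]/[HCO3-])
log₁₀(0.0288) = -1.541
pH = 10.42 + (-1.541) = 8.88

pH = 8.88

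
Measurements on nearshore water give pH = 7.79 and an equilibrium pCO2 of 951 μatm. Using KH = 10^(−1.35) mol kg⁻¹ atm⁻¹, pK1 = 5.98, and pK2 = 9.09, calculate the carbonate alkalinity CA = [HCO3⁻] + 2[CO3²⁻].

CA = 3.02 mmol/kg

[CO2*] = KH · pCO2 = 10^(−1.35) × 951×10^-6 = 4.248×10^-5 mol/kg
α₀ = 1/(1 + K1/[H⁺] + K1K2/[H⁺]²) = 1/(1 + 10^+1.81 + 10^+0.51) = 0.01453
DIC = [CO2*]/α₀ = 4.248×10^-5 / 0.01453 = 2.923 mmol/kg
CA = (α₁ + 2α₂)·DIC = (0.9384 + 2×0.04703) × 2.923 = 3.02 mmol/kg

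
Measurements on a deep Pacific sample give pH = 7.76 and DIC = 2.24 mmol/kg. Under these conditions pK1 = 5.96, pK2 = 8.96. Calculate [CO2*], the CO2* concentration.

[CO2*] = 0.0329 mmol/kg

α₀ = 1 / (1 + K1/[H⁺] + K1K2/[H⁺]²) = 1 / (1 + 10^+1.80 + 10^+0.60)
   = 1 / (1 + 63.096 + 3.9811) = 1/68.077 = 0.01469
[CO2*] = α₀ × DIC = 0.01469 × 2.24 = 0.0329 mmol/kg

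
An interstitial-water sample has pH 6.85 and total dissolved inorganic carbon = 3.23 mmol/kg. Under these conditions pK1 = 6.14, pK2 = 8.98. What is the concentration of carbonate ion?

[CO3²⁻] = 19.9 μmol/kg

α₂ = 1 / (1 + [H⁺]/K2 + [H⁺]²/(K1K2)) = 1 / (1 + 10^+2.13 + 10^+1.42)
   = 1 / (1 + 134.90 + 26.303) = 1/162.20 = 0.006165
[CO3²⁻] = α₂ × DIC = 0.006165 × 3.23 = 0.0199 mmol/kg = 19.9 μmol/kg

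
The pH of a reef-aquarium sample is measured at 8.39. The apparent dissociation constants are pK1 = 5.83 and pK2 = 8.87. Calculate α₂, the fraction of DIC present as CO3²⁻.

α₂ = 0.248

α₂ = 1 / (1 + [H⁺]/K2 + [H⁺]²/(K1K2)) = 1 / (1 + 10^+0.48 + 10^-2.08)
   = 1 / (1 + 3.0200 + 0.0083176) = 1/4.0283 = 0.2482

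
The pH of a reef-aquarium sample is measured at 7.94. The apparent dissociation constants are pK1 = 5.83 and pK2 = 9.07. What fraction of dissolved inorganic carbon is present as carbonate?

α₂ = 1 / (1 + [H⁺]/K2 + [H⁺]²/(K1K2)) = 1 / (1 + 10^+1.13 + 10^-0.98)
   = 1 / (1 + 13.490 + 0.10471) = 1/14.594 = 0.06852

α₂ = 0.0685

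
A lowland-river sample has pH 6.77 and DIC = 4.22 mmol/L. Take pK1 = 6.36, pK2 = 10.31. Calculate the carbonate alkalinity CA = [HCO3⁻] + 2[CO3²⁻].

CA = 3.04 mmol/L

CA = [HCO3⁻] + 2[CO3²⁻] = (α₁ + 2α₂)·DIC
At pH 6.77: [H⁺]/K1 = 10^-0.41 = 0.38905, K2/[H⁺] = 10^-3.54 = 0.00028840
α₁ = 1/(1 + 0.38905 + 0.00028840) = 1/1.3893 = 0.7198; α₂ = α₁·K2/[H⁺] = 0.0002076
α₁ + 2α₂ = 0.7202
CA = 0.7202 × 4.22 = 3.04 mmol/L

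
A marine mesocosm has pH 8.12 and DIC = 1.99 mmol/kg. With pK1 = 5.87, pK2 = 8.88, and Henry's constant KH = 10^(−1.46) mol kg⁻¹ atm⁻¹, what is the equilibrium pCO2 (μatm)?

pCO2 = 274 μatm

α₀ = 1 / (1 + K1/[H⁺] + K1K2/[H⁺]²) = 1 / (1 + 10^+2.25 + 10^+1.49)
   = 1 / (1 + 177.83 + 30.903) = 1/209.73 = 0.004768
[CO2*] = α₀ × DIC = 0.004768 × 1.99 = 0.009488 mmol/kg = 9.488 μmol/kg
pCO2 = [CO2*]/KH = 9.488×10^-6 / 3.467×10^-2 = 274 μatm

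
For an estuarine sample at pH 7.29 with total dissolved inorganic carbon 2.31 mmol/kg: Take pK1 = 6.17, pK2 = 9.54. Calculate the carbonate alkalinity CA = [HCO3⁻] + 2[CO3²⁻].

CA = 2.16 mmol/kg

CA = [HCO3⁻] + 2[CO3²⁻] = (α₁ + 2α₂)·DIC
At pH 7.29: [H⁺]/K1 = 10^-1.12 = 0.075858, K2/[H⁺] = 10^-2.25 = 0.0056234
α₁ = 1/(1 + 0.075858 + 0.0056234) = 1/1.0815 = 0.9247; α₂ = α₁·K2/[H⁺] = 0.005200
α₁ + 2α₂ = 0.9351
CA = 0.9351 × 2.31 = 2.16 mmol/kg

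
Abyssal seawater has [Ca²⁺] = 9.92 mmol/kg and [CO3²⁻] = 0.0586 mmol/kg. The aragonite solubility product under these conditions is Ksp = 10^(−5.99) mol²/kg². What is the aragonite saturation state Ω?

Ω = 0.568

Ksp = 10^(−5.99) = 1.023×10^-6
Ω = [Ca²⁺][CO3²⁻]/Ksp = (9.92×10^-3)(0.0586×10^-3) / 1.023×10^-6 = 0.568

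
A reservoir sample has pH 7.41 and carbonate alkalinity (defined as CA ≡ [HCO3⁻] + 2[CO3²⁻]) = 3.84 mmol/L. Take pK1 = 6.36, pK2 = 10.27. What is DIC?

CA = [HCO3⁻] + 2[CO3²⁻] = (α₁ + 2α₂)·DIC
At pH 7.41: [H⁺]/K1 = 10^-1.05 = 0.089125, K2/[H⁺] = 10^-2.86 = 0.0013804
α₁ = 1/(1 + 0.089125 + 0.0013804) = 1/1.0905 = 0.9170; α₂ = α₁·K2/[H⁺] = 0.001266
α₁ + 2α₂ = 0.9195
DIC = CA / (α₁ + 2α₂) = 3.84 / 0.9195 = 4.18 mmol/L

DIC = 4.18 mmol/L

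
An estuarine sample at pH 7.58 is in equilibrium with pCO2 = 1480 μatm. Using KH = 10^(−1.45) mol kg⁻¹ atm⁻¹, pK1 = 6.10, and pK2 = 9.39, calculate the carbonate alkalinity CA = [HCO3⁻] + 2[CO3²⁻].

CA = 1.63 mmol/kg

[CO2*] = KH · pCO2 = 10^(−1.45) × 1480×10^-6 = 5.251×10^-5 mol/kg
α₀ = 1/(1 + K1/[H⁺] + K1K2/[H⁺]²) = 1/(1 + 10^+1.48 + 10^-0.33) = 0.03158
DIC = [CO2*]/α₀ = 5.251×10^-5 / 0.03158 = 1.663 mmol/kg
CA = (α₁ + 2α₂)·DIC = (0.9537 + 2×0.01477) × 1.663 = 1.63 mmol/kg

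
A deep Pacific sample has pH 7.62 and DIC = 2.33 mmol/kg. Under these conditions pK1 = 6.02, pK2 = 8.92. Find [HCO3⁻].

α₁ = 1 / (1 + [H⁺]/K1 + K2/[H⁺]) = 1 / (1 + 10^-1.60 + 10^-1.30)
   = 1 / (1 + 0.025119 + 0.050119) = 1/1.0752 = 0.9300
[HCO3⁻] = α₁ × DIC = 0.9300 × 2.33 = 2.17 mmol/kg

[HCO3⁻] = 2.17 mmol/kg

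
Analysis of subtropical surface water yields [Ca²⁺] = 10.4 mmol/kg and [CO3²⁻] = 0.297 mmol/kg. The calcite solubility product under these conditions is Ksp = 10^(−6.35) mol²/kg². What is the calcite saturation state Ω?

Ksp = 10^(−6.35) = 4.467×10^-7
Ω = [Ca²⁺][CO3²⁻]/Ksp = (10.4×10^-3)(0.297×10^-3) / 4.467×10^-7 = 6.91

Ω = 6.91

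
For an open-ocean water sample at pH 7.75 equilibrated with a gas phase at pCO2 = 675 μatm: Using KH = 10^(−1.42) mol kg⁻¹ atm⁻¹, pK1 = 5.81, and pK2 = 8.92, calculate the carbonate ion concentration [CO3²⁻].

[CO2*] = KH · pCO2 = 10^(−1.42) × 675×10^-6 = 2.566×10^-5 mol/kg
α₀ = 1/(1 + K1/[H⁺] + K1K2/[H⁺]²) = 1/(1 + 10^+1.94 + 10^+0.77) = 0.01064
DIC = [CO2*]/α₀ = 2.566×10^-5 / 0.01064 = 2.412 mmol/kg
[CO3²⁻] = α₂·DIC; α₂ = 0.06265, so [CO3²⁻] = 0.06265 × 2.412 = 0.151 mmol/kg

[CO3²⁻] = 0.151 mmol/kg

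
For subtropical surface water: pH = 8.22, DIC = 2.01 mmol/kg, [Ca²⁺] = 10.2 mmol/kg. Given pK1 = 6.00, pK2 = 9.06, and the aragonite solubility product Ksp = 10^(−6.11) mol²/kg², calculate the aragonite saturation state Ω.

Ω = 3.32

α₂ = 1 / (1 + [H⁺]/K2 + [H⁺]²/(K1K2)) = 1 / (1 + 10^+0.84 + 10^-1.38)
   = 1 / (1 + 6.9183 + 0.041687) = 1/7.9600 = 0.1256
[CO3²⁻] = α₂ × DIC = 0.1256 × 2.01 = 0.2525 mmol/kg
Ksp = 10^(−6.11) = 7.762×10^-7
Ω = [Ca²⁺][CO3²⁻]/Ksp = (10.2×10^-3)(2.525×10^-4) / 7.762×10^-7 = 3.32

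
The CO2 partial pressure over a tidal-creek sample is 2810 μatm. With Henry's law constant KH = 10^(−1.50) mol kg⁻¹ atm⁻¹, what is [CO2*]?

[CO2*] = 88.9 μmol/kg

KH = 10^(−1.50) = 3.162×10^-2 mol kg⁻¹ atm⁻¹
[CO2*] = KH · pCO2 = 3.162×10^-2 × 2810×10^-6 atm = 8.89×10^-5 mol/kg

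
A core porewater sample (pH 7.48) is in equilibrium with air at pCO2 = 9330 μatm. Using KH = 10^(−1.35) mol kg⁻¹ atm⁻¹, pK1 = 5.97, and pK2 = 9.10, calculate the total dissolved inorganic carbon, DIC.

DIC = 14.2 mmol/kg

[CO2*] = KH · pCO2 = 10^(−1.35) × 9330×10^-6 = 4.168×10^-4 mol/kg
α₀ = 1/(1 + K1/[H⁺] + K1K2/[H⁺]²) = 1/(1 + 10^+1.51 + 10^-0.11) = 0.02929
DIC = [CO2*]/α₀ = 4.168×10^-4 / 0.02929 = 14.2 mmol/kg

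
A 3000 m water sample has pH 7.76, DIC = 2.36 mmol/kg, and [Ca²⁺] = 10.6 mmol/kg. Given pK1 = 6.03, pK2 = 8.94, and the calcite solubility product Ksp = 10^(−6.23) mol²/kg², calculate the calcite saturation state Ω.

α₂ = 1 / (1 + [H⁺]/K2 + [H⁺]²/(K1K2)) = 1 / (1 + 10^+1.18 + 10^-0.55)
   = 1 / (1 + 15.136 + 0.28184) = 1/16.417 = 0.06091
[CO3²⁻] = α₂ × DIC = 0.06091 × 2.36 = 0.1437 mmol/kg
Ksp = 10^(−6.23) = 5.888×10^-7
Ω = [Ca²⁺][CO3²⁻]/Ksp = (10.6×10^-3)(1.437×10^-4) / 5.888×10^-7 = 2.59

Ω = 2.59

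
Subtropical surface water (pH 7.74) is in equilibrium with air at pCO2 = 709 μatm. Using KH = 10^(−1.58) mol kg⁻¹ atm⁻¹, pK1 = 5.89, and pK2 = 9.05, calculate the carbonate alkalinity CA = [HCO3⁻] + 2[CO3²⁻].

[CO2*] = KH · pCO2 = 10^(−1.58) × 709×10^-6 = 1.865×10^-5 mol/kg
α₀ = 1/(1 + K1/[H⁺] + K1K2/[H⁺]²) = 1/(1 + 10^+1.85 + 10^+0.54) = 0.01329
DIC = [CO2*]/α₀ = 1.865×10^-5 / 0.01329 = 1.404 mmol/kg
CA = (α₁ + 2α₂)·DIC = (0.9406 + 2×0.04607) × 1.404 = 1.45 mmol/kg

CA = 1.45 mmol/kg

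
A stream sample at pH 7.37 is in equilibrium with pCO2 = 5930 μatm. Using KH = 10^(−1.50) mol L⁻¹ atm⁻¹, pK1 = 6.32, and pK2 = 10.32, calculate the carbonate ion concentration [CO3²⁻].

[CO3²⁻] = 2.36 μmol/L

[CO2*] = KH · pCO2 = 10^(−1.50) × 5930×10^-6 = 1.875×10^-4 mol/L
α₀ = 1/(1 + K1/[H⁺] + K1K2/[H⁺]²) = 1/(1 + 10^+1.05 + 10^-1.90) = 0.08175
DIC = [CO2*]/α₀ = 1.875×10^-4 / 0.08175 = 2.294 mmol/L
[CO3²⁻] = α₂·DIC; α₂ = 0.001029, so [CO3²⁻] = 0.001029 × 2.294 = 0.00236 mmol/L = 2.36 μmol/L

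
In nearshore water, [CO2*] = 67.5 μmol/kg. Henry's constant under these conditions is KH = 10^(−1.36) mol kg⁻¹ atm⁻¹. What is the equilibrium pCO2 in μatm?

KH = 10^(−1.36) = 4.365×10^-2 mol kg⁻¹ atm⁻¹
pCO2 = [CO2*]/KH = 67.5×10^-6 / 4.365×10^-2 = 1.55×10^-3 atm = 1550 μatm

pCO2 = 1550 μatm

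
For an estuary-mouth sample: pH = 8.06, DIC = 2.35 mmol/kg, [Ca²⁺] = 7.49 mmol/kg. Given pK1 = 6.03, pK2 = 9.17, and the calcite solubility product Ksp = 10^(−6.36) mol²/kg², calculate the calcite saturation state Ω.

α₂ = 1 / (1 + [H⁺]/K2 + [H⁺]²/(K1K2)) = 1 / (1 + 10^+1.11 + 10^-0.92)
   = 1 / (1 + 12.882 + 0.12023) = 1/14.003 = 0.07141
[CO3²⁻] = α₂ × DIC = 0.07141 × 2.35 = 0.1678 mmol/kg
Ksp = 10^(−6.36) = 4.365×10^-7
Ω = [Ca²⁺][CO3²⁻]/Ksp = (7.49×10^-3)(1.678×10^-4) / 4.365×10^-7 = 2.88

Ω = 2.88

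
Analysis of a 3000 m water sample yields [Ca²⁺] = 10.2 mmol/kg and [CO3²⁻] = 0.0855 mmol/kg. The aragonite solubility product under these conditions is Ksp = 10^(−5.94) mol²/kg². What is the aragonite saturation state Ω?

Ksp = 10^(−5.94) = 1.148×10^-6
Ω = [Ca²⁺][CO3²⁻]/Ksp = (10.2×10^-3)(0.0855×10^-3) / 1.148×10^-6 = 0.760

Ω = 0.760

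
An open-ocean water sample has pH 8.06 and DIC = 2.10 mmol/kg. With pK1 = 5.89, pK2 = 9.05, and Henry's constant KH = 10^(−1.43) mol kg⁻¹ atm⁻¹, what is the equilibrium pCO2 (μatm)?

pCO2 = 345 μatm

α₀ = 1 / (1 + K1/[H⁺] + K1K2/[H⁺]²) = 1 / (1 + 10^+2.17 + 10^+1.18)
   = 1 / (1 + 147.91 + 15.136) = 1/164.05 = 0.006096
[CO2*] = α₀ × DIC = 0.006096 × 2.10 = 0.01280 mmol/kg = 12.80 μmol/kg
pCO2 = [CO2*]/KH = 1.280×10^-5 / 3.715×10^-2 = 345 μatm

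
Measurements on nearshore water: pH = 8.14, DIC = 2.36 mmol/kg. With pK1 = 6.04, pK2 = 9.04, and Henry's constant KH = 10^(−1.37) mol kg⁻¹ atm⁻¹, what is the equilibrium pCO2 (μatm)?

pCO2 = 388 μatm

α₀ = 1 / (1 + K1/[H⁺] + K1K2/[H⁺]²) = 1 / (1 + 10^+2.10 + 10^+1.20)
   = 1 / (1 + 125.89 + 15.849) = 1/142.74 = 0.007006
[CO2*] = α₀ × DIC = 0.007006 × 2.36 = 0.01653 mmol/kg = 16.53 μmol/kg
pCO2 = [CO2*]/KH = 1.653×10^-5 / 4.266×10^-2 = 388 μatm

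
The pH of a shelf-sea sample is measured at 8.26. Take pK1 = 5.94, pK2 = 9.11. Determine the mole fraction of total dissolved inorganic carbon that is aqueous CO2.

α₀ = 1 / (1 + K1/[H⁺] + K1K2/[H⁺]²) = 1 / (1 + 10^+2.32 + 10^+1.47)
   = 1 / (1 + 208.93 + 29.512) = 1/239.44 = 0.004176

α₀ = 0.00418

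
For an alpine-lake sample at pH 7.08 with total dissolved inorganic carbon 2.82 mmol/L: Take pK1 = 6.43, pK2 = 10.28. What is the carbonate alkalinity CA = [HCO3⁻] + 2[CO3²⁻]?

CA = 2.31 mmol/L

CA = [HCO3⁻] + 2[CO3²⁻] = (α₁ + 2α₂)·DIC
At pH 7.08: [H⁺]/K1 = 10^-0.65 = 0.22387, K2/[H⁺] = 10^-3.20 = 0.00063096
α₁ = 1/(1 + 0.22387 + 0.00063096) = 1/1.2245 = 0.8167; α₂ = α₁·K2/[H⁺] = 0.0005153
α₁ + 2α₂ = 0.8177
CA = 0.8177 × 2.82 = 2.31 mmol/L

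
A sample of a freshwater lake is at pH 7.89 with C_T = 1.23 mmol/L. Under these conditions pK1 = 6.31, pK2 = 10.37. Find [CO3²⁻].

α₂ = 1 / (1 + [H⁺]/K2 + [H⁺]²/(K1K2)) = 1 / (1 + 10^+2.48 + 10^+0.90)
   = 1 / (1 + 302.00 + 7.9433) = 1/310.94 = 0.003216
[CO3²⁻] = α₂ × DIC = 0.003216 × 1.23 = 0.00396 mmol/L = 3.96 μmol/L

[CO3²⁻] = 3.96 μmol/L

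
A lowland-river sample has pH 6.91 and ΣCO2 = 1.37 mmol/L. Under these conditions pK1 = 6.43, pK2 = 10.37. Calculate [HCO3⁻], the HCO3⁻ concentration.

[HCO3⁻] = 1.03 mmol/L

α₁ = 1 / (1 + [H⁺]/K1 + K2/[H⁺]) = 1 / (1 + 10^-0.48 + 10^-3.46)
   = 1 / (1 + 0.33113 + 0.00034674) = 1/1.3315 = 0.7510
[HCO3⁻] = α₁ × DIC = 0.7510 × 1.37 = 1.03 mmol/L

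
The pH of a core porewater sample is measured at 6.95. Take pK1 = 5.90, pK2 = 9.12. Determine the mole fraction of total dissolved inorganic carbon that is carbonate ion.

α₂ = 1 / (1 + [H⁺]/K2 + [H⁺]²/(K1K2)) = 1 / (1 + 10^+2.17 + 10^+1.12)
   = 1 / (1 + 147.91 + 13.183) = 1/162.09 = 0.006169

α₂ = 0.00617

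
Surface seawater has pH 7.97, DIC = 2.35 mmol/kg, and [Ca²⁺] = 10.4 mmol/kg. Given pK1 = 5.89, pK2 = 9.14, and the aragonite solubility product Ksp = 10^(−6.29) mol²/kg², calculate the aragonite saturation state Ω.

Ω = 2.99

α₂ = 1 / (1 + [H⁺]/K2 + [H⁺]²/(K1K2)) = 1 / (1 + 10^+1.17 + 10^-0.91)
   = 1 / (1 + 14.791 + 0.12303) = 1/15.914 = 0.06284
[CO3²⁻] = α₂ × DIC = 0.06284 × 2.35 = 0.1477 mmol/kg
Ksp = 10^(−6.29) = 5.129×10^-7
Ω = [Ca²⁺][CO3²⁻]/Ksp = (10.4×10^-3)(1.477×10^-4) / 5.129×10^-7 = 2.99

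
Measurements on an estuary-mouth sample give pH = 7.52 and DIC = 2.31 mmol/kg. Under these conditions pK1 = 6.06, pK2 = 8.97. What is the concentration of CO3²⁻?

[CO3²⁻] = 0.0766 mmol/kg

α₂ = 1 / (1 + [H⁺]/K2 + [H⁺]²/(K1K2)) = 1 / (1 + 10^+1.45 + 10^-0.01)
   = 1 / (1 + 28.184 + 0.97724) = 1/30.161 = 0.03316
[CO3²⁻] = α₂ × DIC = 0.03316 × 2.31 = 0.0766 mmol/kg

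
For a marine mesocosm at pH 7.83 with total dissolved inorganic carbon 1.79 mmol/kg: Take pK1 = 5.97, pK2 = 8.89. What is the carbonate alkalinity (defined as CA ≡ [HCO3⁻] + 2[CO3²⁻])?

CA = 1.91 mmol/kg

CA = [HCO3⁻] + 2[CO3²⁻] = (α₁ + 2α₂)·DIC
At pH 7.83: [H⁺]/K1 = 10^-1.86 = 0.013804, K2/[H⁺] = 10^-1.06 = 0.087096
α₁ = 1/(1 + 0.013804 + 0.087096) = 1/1.1009 = 0.9083; α₂ = α₁·K2/[H⁺] = 0.07911
α₁ + 2α₂ = 1.0666
CA = 1.0666 × 1.79 = 1.91 mmol/kg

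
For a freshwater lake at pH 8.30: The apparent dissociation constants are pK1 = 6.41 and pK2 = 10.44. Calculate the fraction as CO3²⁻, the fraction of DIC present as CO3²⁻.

α₂ = 0.00710

α₂ = 1 / (1 + [H⁺]/K2 + [H⁺]²/(K1K2)) = 1 / (1 + 10^+2.14 + 10^+0.25)
   = 1 / (1 + 138.04 + 1.7783) = 1/140.82 = 0.007101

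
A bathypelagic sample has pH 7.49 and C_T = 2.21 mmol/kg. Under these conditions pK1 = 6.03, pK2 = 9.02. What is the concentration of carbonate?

[CO3²⁻] = 0.0613 mmol/kg

α₂ = 1 / (1 + [H⁺]/K2 + [H⁺]²/(K1K2)) = 1 / (1 + 10^+1.53 + 10^+0.07)
   = 1 / (1 + 33.884 + 1.1749) = 1/36.059 = 0.02773
[CO3²⁻] = α₂ × DIC = 0.02773 × 2.21 = 0.0613 mmol/kg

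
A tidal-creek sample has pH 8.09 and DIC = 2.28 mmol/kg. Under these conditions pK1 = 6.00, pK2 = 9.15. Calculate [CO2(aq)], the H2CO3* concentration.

α₀ = 1 / (1 + K1/[H⁺] + K1K2/[H⁺]²) = 1 / (1 + 10^+2.09 + 10^+1.03)
   = 1 / (1 + 123.03 + 10.715) = 1/134.74 = 0.007422
[CO2*] = α₀ × DIC = 0.007422 × 2.28 = 0.0169 mmol/kg = 16.9 μmol/kg

[CO2*] = 16.9 μmol/kg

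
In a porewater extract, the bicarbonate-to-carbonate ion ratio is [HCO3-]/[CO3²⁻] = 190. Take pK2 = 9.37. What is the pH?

pH = 7.09

From K2 = [H⁺][CO3²⁻]/[HCO3-]:  pH = pK2 − log₁₀([HCO3-]/[CO3²⁻])
log₁₀(190) = +2.279
pH = 9.37 − (+2.279) = 7.09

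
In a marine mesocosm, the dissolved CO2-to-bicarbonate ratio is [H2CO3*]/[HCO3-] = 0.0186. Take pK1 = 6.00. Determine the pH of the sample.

pH = 7.73

From K1 = [H⁺][HCO3-]/[H2CO3*]:  pH = pK1 − log₁₀([H2CO3*]/[HCO3-])
log₁₀(0.0186) = -1.730
pH = 6.00 − (-1.730) = 7.73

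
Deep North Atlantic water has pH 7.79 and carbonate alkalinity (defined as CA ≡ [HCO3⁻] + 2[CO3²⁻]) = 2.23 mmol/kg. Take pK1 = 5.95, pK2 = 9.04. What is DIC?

DIC = 2.15 mmol/kg

CA = [HCO3⁻] + 2[CO3²⁻] = (α₁ + 2α₂)·DIC
At pH 7.79: [H⁺]/K1 = 10^-1.84 = 0.014454, K2/[H⁺] = 10^-1.25 = 0.056234
α₁ = 1/(1 + 0.014454 + 0.056234) = 1/1.0707 = 0.9340; α₂ = α₁·K2/[H⁺] = 0.05252
α₁ + 2α₂ = 1.0390
DIC = CA / (α₁ + 2α₂) = 2.23 / 1.0390 = 2.15 mmol/kg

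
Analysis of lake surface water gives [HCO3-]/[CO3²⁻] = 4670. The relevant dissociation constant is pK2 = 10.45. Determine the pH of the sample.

pH = 6.78

From K2 = [H⁺][CO3²⁻]/[HCO3-]:  pH = pK2 − log₁₀([HCO3-]/[CO3²⁻])
log₁₀(4670) = +3.669
pH = 10.45 − (+3.669) = 6.78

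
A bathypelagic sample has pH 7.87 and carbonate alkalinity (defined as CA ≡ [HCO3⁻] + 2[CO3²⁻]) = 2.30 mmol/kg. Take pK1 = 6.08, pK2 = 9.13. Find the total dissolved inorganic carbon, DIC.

DIC = 2.22 mmol/kg

CA = [HCO3⁻] + 2[CO3²⁻] = (α₁ + 2α₂)·DIC
At pH 7.87: [H⁺]/K1 = 10^-1.79 = 0.016218, K2/[H⁺] = 10^-1.26 = 0.054954
α₁ = 1/(1 + 0.016218 + 0.054954) = 1/1.0712 = 0.9336; α₂ = α₁·K2/[H⁺] = 0.05130
α₁ + 2α₂ = 1.0362
DIC = CA / (α₁ + 2α₂) = 2.30 / 1.0362 = 2.22 mmol/kg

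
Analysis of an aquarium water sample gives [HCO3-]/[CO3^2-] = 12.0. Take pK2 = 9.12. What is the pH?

From K2 = [H⁺][CO3^2-]/[HCO3-]:  pH = pK2 − log₁₀([HCO3-]/[CO3^2-])
log₁₀(12.0) = +1.079
pH = 9.12 − (+1.079) = 8.04

pH = 8.04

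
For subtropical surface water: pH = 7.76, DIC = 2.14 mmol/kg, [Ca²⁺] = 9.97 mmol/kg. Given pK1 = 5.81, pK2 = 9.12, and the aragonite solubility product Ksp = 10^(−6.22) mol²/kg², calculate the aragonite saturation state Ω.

α₂ = 1 / (1 + [H⁺]/K2 + [H⁺]²/(K1K2)) = 1 / (1 + 10^+1.36 + 10^-0.59)
   = 1 / (1 + 22.909 + 0.25704) = 1/24.166 = 0.04138
[CO3²⁻] = α₂ × DIC = 0.04138 × 2.14 = 0.08856 mmol/kg
Ksp = 10^(−6.22) = 6.026×10^-7
Ω = [Ca²⁺][CO3²⁻]/Ksp = (9.97×10^-3)(8.856×10^-5) / 6.026×10^-7 = 1.47

Ω = 1.47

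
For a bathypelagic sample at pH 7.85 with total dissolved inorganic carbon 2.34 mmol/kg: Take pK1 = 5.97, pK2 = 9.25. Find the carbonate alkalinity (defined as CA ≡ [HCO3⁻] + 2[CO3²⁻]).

CA = 2.40 mmol/kg

CA = [HCO3⁻] + 2[CO3²⁻] = (α₁ + 2α₂)·DIC
At pH 7.85: [H⁺]/K1 = 10^-1.88 = 0.013183, K2/[H⁺] = 10^-1.40 = 0.039811
α₁ = 1/(1 + 0.013183 + 0.039811) = 1/1.0530 = 0.9497; α₂ = α₁·K2/[H⁺] = 0.03781
α₁ + 2α₂ = 1.0253
CA = 1.0253 × 2.34 = 2.40 mmol/kg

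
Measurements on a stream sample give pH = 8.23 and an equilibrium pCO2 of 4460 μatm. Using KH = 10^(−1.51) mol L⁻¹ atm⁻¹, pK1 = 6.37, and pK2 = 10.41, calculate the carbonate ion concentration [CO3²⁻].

[CO3²⁻] = 0.0660 mmol/L

[CO2*] = KH · pCO2 = 10^(−1.51) × 4460×10^-6 = 1.378×10^-4 mol/L
α₀ = 1/(1 + K1/[H⁺] + K1K2/[H⁺]²) = 1/(1 + 10^+1.86 + 10^-0.32) = 0.01353
DIC = [CO2*]/α₀ = 1.378×10^-4 / 0.01353 = 10.19 mmol/L
[CO3²⁻] = α₂·DIC; α₂ = 0.006475, so [CO3²⁻] = 0.006475 × 10.19 = 0.0660 mmol/L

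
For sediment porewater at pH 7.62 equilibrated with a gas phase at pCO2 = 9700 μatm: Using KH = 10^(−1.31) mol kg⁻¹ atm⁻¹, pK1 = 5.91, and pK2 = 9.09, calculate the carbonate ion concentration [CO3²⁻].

[CO2*] = KH · pCO2 = 10^(−1.31) × 9700×10^-6 = 4.751×10^-4 mol/kg
α₀ = 1/(1 + K1/[H⁺] + K1K2/[H⁺]²) = 1/(1 + 10^+1.71 + 10^+0.24) = 0.01851
DIC = [CO2*]/α₀ = 4.751×10^-4 / 0.01851 = 25.67 mmol/kg
[CO3²⁻] = α₂·DIC; α₂ = 0.03217, so [CO3²⁻] = 0.03217 × 25.67 = 0.826 mmol/kg

[CO3²⁻] = 0.826 mmol/kg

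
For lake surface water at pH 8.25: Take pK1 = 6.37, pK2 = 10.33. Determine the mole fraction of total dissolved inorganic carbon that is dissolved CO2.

α₀ = 0.0129

α₀ = 1 / (1 + K1/[H⁺] + K1K2/[H⁺]²) = 1 / (1 + 10^+1.88 + 10^-0.20)
   = 1 / (1 + 75.858 + 0.63096) = 1/77.489 = 0.01291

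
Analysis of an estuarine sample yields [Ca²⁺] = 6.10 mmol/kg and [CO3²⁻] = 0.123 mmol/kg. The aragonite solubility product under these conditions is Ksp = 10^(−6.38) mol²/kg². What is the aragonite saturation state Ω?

Ksp = 10^(−6.38) = 4.169×10^-7
Ω = [Ca²⁺][CO3²⁻]/Ksp = (6.10×10^-3)(0.123×10^-3) / 4.169×10^-7 = 1.80

Ω = 1.80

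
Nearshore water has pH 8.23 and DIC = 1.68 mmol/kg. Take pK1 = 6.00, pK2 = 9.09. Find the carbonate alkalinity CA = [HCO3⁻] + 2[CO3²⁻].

CA = [HCO3⁻] + 2[CO3²⁻] = (α₁ + 2α₂)·DIC
At pH 8.23: [H⁺]/K1 = 10^-2.23 = 0.0058884, K2/[H⁺] = 10^-0.86 = 0.13804
α₁ = 1/(1 + 0.0058884 + 0.13804) = 1/1.1439 = 0.8742; α₂ = α₁·K2/[H⁺] = 0.1207
α₁ + 2α₂ = 1.1155
CA = 1.1155 × 1.68 = 1.87 mmol/kg

CA = 1.87 mmol/kg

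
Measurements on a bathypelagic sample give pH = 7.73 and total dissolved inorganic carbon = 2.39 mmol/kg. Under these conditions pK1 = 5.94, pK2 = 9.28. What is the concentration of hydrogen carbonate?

[HCO3⁻] = 2.29 mmol/kg

α₁ = 1 / (1 + [H⁺]/K1 + K2/[H⁺]) = 1 / (1 + 10^-1.79 + 10^-1.55)
   = 1 / (1 + 0.016218 + 0.028184) = 1/1.0444 = 0.9575
[HCO3⁻] = α₁ × DIC = 0.9575 × 2.39 = 2.29 mmol/kg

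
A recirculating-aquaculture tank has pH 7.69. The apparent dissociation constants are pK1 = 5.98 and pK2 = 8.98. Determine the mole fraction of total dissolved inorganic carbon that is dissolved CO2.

α₀ = 1 / (1 + K1/[H⁺] + K1K2/[H⁺]²) = 1 / (1 + 10^+1.71 + 10^+0.42)
   = 1 / (1 + 51.286 + 2.6303) = 1/54.916 = 0.01821

α₀ = 0.0182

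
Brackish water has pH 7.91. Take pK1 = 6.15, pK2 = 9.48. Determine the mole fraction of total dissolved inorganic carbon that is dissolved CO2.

α₀ = 0.0166

α₀ = 1 / (1 + K1/[H⁺] + K1K2/[H⁺]²) = 1 / (1 + 10^+1.76 + 10^+0.19)
   = 1 / (1 + 57.544 + 1.5488) = 1/60.093 = 0.01664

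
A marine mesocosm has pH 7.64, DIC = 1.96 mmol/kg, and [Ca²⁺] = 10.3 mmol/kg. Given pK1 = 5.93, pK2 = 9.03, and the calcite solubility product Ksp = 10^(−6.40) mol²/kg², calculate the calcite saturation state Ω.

Ω = 1.95

α₂ = 1 / (1 + [H⁺]/K2 + [H⁺]²/(K1K2)) = 1 / (1 + 10^+1.39 + 10^-0.32)
   = 1 / (1 + 24.547 + 0.47863) = 1/26.026 = 0.03842
[CO3²⁻] = α₂ × DIC = 0.03842 × 1.96 = 0.07531 mmol/kg
Ksp = 10^(−6.40) = 3.981×10^-7
Ω = [Ca²⁺][CO3²⁻]/Ksp = (10.3×10^-3)(7.531×10^-5) / 3.981×10^-7 = 1.95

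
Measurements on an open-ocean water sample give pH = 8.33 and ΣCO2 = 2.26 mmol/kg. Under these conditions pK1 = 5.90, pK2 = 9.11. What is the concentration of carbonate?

[CO3²⁻] = 0.321 mmol/kg

α₂ = 1 / (1 + [H⁺]/K2 + [H⁺]²/(K1K2)) = 1 / (1 + 10^+0.78 + 10^-1.65)
   = 1 / (1 + 6.0256 + 0.022387) = 1/7.0480 = 0.1419
[CO3²⁻] = α₂ × DIC = 0.1419 × 2.26 = 0.321 mmol/kg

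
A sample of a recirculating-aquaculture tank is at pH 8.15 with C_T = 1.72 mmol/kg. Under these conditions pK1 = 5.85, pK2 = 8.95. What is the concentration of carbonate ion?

α₂ = 1 / (1 + [H⁺]/K2 + [H⁺]²/(K1K2)) = 1 / (1 + 10^+0.80 + 10^-1.50)
   = 1 / (1 + 6.3096 + 0.031623) = 1/7.3412 = 0.1362
[CO3²⁻] = α₂ × DIC = 0.1362 × 1.72 = 0.234 mmol/kg

[CO3²⁻] = 0.234 mmol/kg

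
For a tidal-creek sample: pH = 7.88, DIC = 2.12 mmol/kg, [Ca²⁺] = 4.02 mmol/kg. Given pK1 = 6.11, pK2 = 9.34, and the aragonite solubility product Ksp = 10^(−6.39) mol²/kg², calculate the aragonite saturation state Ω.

α₂ = 1 / (1 + [H⁺]/K2 + [H⁺]²/(K1K2)) = 1 / (1 + 10^+1.46 + 10^-0.31)
   = 1 / (1 + 28.840 + 0.48978) = 1/30.330 = 0.03297
[CO3²⁻] = α₂ × DIC = 0.03297 × 2.12 = 0.06990 mmol/kg
Ksp = 10^(−6.39) = 4.074×10^-7
Ω = [Ca²⁺][CO3²⁻]/Ksp = (4.02×10^-3)(6.990×10^-5) / 4.074×10^-7 = 0.690

Ω = 0.690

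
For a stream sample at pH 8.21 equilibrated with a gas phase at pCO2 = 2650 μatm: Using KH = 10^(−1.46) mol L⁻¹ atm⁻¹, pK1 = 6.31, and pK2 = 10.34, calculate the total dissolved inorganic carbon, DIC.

DIC = 7.44 mmol/L

[CO2*] = KH · pCO2 = 10^(−1.46) × 2650×10^-6 = 9.189×10^-5 mol/L
α₀ = 1/(1 + K1/[H⁺] + K1K2/[H⁺]²) = 1/(1 + 10^+1.90 + 10^-0.23) = 0.01234
DIC = [CO2*]/α₀ = 9.189×10^-5 / 0.01234 = 7.44 mmol/L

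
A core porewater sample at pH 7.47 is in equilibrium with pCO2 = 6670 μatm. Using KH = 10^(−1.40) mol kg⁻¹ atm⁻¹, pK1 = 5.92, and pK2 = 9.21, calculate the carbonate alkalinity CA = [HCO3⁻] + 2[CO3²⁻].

CA = 9.76 mmol/kg

[CO2*] = KH · pCO2 = 10^(−1.40) × 6670×10^-6 = 2.655×10^-4 mol/kg
α₀ = 1/(1 + K1/[H⁺] + K1K2/[H⁺]²) = 1/(1 + 10^+1.55 + 10^-0.19) = 0.02693
DIC = [CO2*]/α₀ = 2.655×10^-4 / 0.02693 = 9.859 mmol/kg
CA = (α₁ + 2α₂)·DIC = (0.9557 + 2×0.01739) × 9.859 = 9.76 mmol/kg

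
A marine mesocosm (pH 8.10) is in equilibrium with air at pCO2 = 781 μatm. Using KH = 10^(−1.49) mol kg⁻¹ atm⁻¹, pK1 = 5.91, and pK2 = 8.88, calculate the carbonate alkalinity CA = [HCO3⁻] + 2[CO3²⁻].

CA = 5.21 mmol/kg

[CO2*] = KH · pCO2 = 10^(−1.49) × 781×10^-6 = 2.527×10^-5 mol/kg
α₀ = 1/(1 + K1/[H⁺] + K1K2/[H⁺]²) = 1/(1 + 10^+2.19 + 10^+1.41) = 0.005507
DIC = [CO2*]/α₀ = 2.527×10^-5 / 0.005507 = 4.589 mmol/kg
CA = (α₁ + 2α₂)·DIC = (0.8529 + 2×0.1416) × 4.589 = 5.21 mmol/kg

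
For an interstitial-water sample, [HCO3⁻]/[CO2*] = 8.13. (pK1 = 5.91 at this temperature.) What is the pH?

pH = 6.82

From K1 = [H⁺][HCO3⁻]/[CO2*]:  pH = pK1 + log₁₀([HCO3⁻]/[CO2*])
log₁₀(8.13) = +0.910
pH = 5.91 + (+0.910) = 6.82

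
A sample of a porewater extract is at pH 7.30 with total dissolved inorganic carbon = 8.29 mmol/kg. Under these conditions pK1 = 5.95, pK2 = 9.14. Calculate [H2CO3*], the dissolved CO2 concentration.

α₀ = 1 / (1 + K1/[H⁺] + K1K2/[H⁺]²) = 1 / (1 + 10^+1.35 + 10^-0.49)
   = 1 / (1 + 22.387 + 0.32359) = 1/23.711 = 0.04217
[CO2*] = α₀ × DIC = 0.04217 × 8.29 = 0.350 mmol/kg

[CO2*] = 0.350 mmol/kg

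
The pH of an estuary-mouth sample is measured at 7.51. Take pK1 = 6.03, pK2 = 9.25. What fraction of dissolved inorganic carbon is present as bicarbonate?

α₁ = 1 / (1 + [H⁺]/K1 + K2/[H⁺]) = 1 / (1 + 10^-1.48 + 10^-1.74)
   = 1 / (1 + 0.033113 + 0.018197) = 1/1.0513 = 0.9512

α₁ = 0.951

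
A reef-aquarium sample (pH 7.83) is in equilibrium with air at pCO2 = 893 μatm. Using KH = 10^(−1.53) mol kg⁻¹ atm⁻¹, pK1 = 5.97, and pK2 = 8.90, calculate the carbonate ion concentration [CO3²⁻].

[CO3²⁻] = 0.162 mmol/kg

[CO2*] = KH · pCO2 = 10^(−1.53) × 893×10^-6 = 2.635×10^-5 mol/kg
α₀ = 1/(1 + K1/[H⁺] + K1K2/[H⁺]²) = 1/(1 + 10^+1.86 + 10^+0.79) = 0.01256
DIC = [CO2*]/α₀ = 2.635×10^-5 / 0.01256 = 2.098 mmol/kg
[CO3²⁻] = α₂·DIC; α₂ = 0.07745, so [CO3²⁻] = 0.07745 × 2.098 = 0.162 mmol/kg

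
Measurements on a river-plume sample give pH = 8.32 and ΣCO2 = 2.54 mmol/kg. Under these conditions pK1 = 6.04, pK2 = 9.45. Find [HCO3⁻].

α₁ = 1 / (1 + [H⁺]/K1 + K2/[H⁺]) = 1 / (1 + 10^-2.28 + 10^-1.13)
   = 1 / (1 + 0.0052481 + 0.074131) = 1/1.0794 = 0.9265
[HCO3⁻] = α₁ × DIC = 0.9265 × 2.54 = 2.35 mmol/kg

[HCO3⁻] = 2.35 mmol/kg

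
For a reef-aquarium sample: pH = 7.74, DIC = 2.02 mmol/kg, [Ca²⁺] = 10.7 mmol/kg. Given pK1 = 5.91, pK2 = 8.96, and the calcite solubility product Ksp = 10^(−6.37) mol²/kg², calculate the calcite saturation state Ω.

Ω = 2.84

α₂ = 1 / (1 + [H⁺]/K2 + [H⁺]²/(K1K2)) = 1 / (1 + 10^+1.22 + 10^-0.61)
   = 1 / (1 + 16.596 + 0.24547) = 1/17.841 = 0.05605
[CO3²⁻] = α₂ × DIC = 0.05605 × 2.02 = 0.1132 mmol/kg
Ksp = 10^(−6.37) = 4.266×10^-7
Ω = [Ca²⁺][CO3²⁻]/Ksp = (10.7×10^-3)(1.132×10^-4) / 4.266×10^-7 = 2.84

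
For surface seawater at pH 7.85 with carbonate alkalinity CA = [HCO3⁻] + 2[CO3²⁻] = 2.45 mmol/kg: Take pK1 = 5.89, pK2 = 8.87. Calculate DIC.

CA = [HCO3⁻] + 2[CO3²⁻] = (α₁ + 2α₂)·DIC
At pH 7.85: [H⁺]/K1 = 10^-1.96 = 0.010965, K2/[H⁺] = 10^-1.02 = 0.095499
α₁ = 1/(1 + 0.010965 + 0.095499) = 1/1.1065 = 0.9038; α₂ = α₁·K2/[H⁺] = 0.08631
α₁ + 2α₂ = 1.0764
DIC = CA / (α₁ + 2α₂) = 2.45 / 1.0764 = 2.28 mmol/kg

DIC = 2.28 mmol/kg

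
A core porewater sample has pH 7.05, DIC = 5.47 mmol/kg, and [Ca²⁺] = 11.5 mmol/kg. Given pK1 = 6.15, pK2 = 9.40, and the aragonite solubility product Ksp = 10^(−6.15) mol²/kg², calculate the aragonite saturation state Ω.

Ω = 0.351

α₂ = 1 / (1 + [H⁺]/K2 + [H⁺]²/(K1K2)) = 1 / (1 + 10^+2.35 + 10^+1.45)
   = 1 / (1 + 223.87 + 28.184) = 1/253.06 = 0.003952
[CO3²⁻] = α₂ × DIC = 0.003952 × 5.47 = 0.02162 mmol/kg
Ksp = 10^(−6.15) = 7.079×10^-7
Ω = [Ca²⁺][CO3²⁻]/Ksp = (11.5×10^-3)(2.162×10^-5) / 7.079×10^-7 = 0.351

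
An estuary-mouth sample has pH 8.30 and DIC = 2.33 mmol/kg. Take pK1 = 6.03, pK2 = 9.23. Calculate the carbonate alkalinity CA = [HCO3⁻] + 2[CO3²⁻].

CA = 2.56 mmol/kg

CA = [HCO3⁻] + 2[CO3²⁻] = (α₁ + 2α₂)·DIC
At pH 8.30: [H⁺]/K1 = 10^-2.27 = 0.0053703, K2/[H⁺] = 10^-0.93 = 0.11749
α₁ = 1/(1 + 0.0053703 + 0.11749) = 1/1.1229 = 0.8906; α₂ = α₁·K2/[H⁺] = 0.1046
α₁ + 2α₂ = 1.0999
CA = 1.0999 × 2.33 = 2.56 mmol/kg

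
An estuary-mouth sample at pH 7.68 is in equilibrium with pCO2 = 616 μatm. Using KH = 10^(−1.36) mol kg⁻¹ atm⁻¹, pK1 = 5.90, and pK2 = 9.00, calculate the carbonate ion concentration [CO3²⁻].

[CO2*] = KH · pCO2 = 10^(−1.36) × 616×10^-6 = 2.689×10^-5 mol/kg
α₀ = 1/(1 + K1/[H⁺] + K1K2/[H⁺]²) = 1/(1 + 10^+1.78 + 10^+0.46) = 0.01559
DIC = [CO2*]/α₀ = 2.689×10^-5 / 0.01559 = 1.725 mmol/kg
[CO3²⁻] = α₂·DIC; α₂ = 0.04496, so [CO3²⁻] = 0.04496 × 1.725 = 0.0775 mmol/kg

[CO3²⁻] = 0.0775 mmol/kg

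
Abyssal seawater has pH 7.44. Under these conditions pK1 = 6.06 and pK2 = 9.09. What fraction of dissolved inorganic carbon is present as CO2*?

α₀ = 1 / (1 + K1/[H⁺] + K1K2/[H⁺]²) = 1 / (1 + 10^+1.38 + 10^-0.27)
   = 1 / (1 + 23.988 + 0.53703) = 1/25.525 = 0.03918

α₀ = 0.0392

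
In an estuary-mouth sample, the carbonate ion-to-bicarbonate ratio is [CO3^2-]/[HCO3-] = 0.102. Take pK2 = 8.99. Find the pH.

From K2 = [H⁺][CO3^2-]/[HCO3-]:  pH = pK2 + log₁₀([CO3^2-]/[HCO3-])
log₁₀(0.102) = -0.991
pH = 8.99 + (-0.991) = 8.00

pH = 8.00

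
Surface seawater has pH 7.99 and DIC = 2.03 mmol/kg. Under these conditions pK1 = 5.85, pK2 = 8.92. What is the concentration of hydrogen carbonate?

[HCO3⁻] = 1.80 mmol/kg

α₁ = 1 / (1 + [H⁺]/K1 + K2/[H⁺]) = 1 / (1 + 10^-2.14 + 10^-0.93)
   = 1 / (1 + 0.0072444 + 0.11749) = 1/1.1247 = 0.8891
[HCO3⁻] = α₁ × DIC = 0.8891 × 2.03 = 1.80 mmol/kg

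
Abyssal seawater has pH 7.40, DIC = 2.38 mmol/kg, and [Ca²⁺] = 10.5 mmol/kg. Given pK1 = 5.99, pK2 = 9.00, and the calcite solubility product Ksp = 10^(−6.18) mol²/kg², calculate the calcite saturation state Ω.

α₂ = 1 / (1 + [H⁺]/K2 + [H⁺]²/(K1K2)) = 1 / (1 + 10^+1.60 + 10^+0.19)
   = 1 / (1 + 39.811 + 1.5488) = 1/42.360 = 0.02361
[CO3²⁻] = α₂ × DIC = 0.02361 × 2.38 = 0.05619 mmol/kg
Ksp = 10^(−6.18) = 6.607×10^-7
Ω = [Ca²⁺][CO3²⁻]/Ksp = (10.5×10^-3)(5.619×10^-5) / 6.607×10^-7 = 0.893

Ω = 0.893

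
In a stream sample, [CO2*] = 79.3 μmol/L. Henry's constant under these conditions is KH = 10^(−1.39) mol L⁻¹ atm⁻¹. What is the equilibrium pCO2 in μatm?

KH = 10^(−1.39) = 4.074×10^-2 mol L⁻¹ atm⁻¹
pCO2 = [CO2*]/KH = 79.3×10^-6 / 4.074×10^-2 = 1.95×10^-3 atm = 1950 μatm

pCO2 = 1950 μatm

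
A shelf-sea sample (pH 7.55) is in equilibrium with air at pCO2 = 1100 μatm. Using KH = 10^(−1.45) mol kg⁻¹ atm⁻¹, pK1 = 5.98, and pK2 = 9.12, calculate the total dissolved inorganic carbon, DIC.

DIC = 1.53 mmol/kg

[CO2*] = KH · pCO2 = 10^(−1.45) × 1100×10^-6 = 3.903×10^-5 mol/kg
α₀ = 1/(1 + K1/[H⁺] + K1K2/[H⁺]²) = 1/(1 + 10^+1.57 + 10^+0.00) = 0.02554
DIC = [CO2*]/α₀ = 3.903×10^-5 / 0.02554 = 1.53 mmol/kg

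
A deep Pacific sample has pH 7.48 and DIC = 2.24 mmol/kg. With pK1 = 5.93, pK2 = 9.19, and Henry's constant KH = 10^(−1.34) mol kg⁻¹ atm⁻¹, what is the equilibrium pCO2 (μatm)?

pCO2 = 1320 μatm

α₀ = 1 / (1 + K1/[H⁺] + K1K2/[H⁺]²) = 1 / (1 + 10^+1.55 + 10^-0.16)
   = 1 / (1 + 35.481 + 0.69183) = 1/37.173 = 0.02690
[CO2*] = α₀ × DIC = 0.02690 × 2.24 = 0.06026 mmol/kg
pCO2 = [CO2*]/KH = 6.026×10^-5 / 4.571×10^-2 = 1320 μatm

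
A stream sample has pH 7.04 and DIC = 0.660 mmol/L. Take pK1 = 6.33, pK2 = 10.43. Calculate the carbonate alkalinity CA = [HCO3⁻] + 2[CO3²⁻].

CA = 0.553 mmol/L

CA = [HCO3⁻] + 2[CO3²⁻] = (α₁ + 2α₂)·DIC
At pH 7.04: [H⁺]/K1 = 10^-0.71 = 0.19498, K2/[H⁺] = 10^-3.39 = 0.00040738
α₁ = 1/(1 + 0.19498 + 0.00040738) = 1/1.1954 = 0.8365; α₂ = α₁·K2/[H⁺] = 0.0003408
α₁ + 2α₂ = 0.8372
CA = 0.8372 × 0.660 = 0.553 mmol/L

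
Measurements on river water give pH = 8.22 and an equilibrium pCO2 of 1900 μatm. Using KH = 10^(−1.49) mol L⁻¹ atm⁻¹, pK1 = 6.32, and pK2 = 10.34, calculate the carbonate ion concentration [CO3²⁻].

[CO2*] = KH · pCO2 = 10^(−1.49) × 1900×10^-6 = 6.148×10^-5 mol/L
α₀ = 1/(1 + K1/[H⁺] + K1K2/[H⁺]²) = 1/(1 + 10^+1.90 + 10^-0.22) = 0.01234
DIC = [CO2*]/α₀ = 6.148×10^-5 / 0.01234 = 4.982 mmol/L
[CO3²⁻] = α₂·DIC; α₂ = 0.007436, so [CO3²⁻] = 0.007436 × 4.982 = 0.0370 mmol/L

[CO3²⁻] = 0.0370 mmol/L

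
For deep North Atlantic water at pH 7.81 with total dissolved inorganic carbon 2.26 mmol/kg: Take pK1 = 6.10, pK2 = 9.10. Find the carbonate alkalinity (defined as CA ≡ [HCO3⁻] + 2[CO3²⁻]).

CA = [HCO3⁻] + 2[CO3²⁻] = (α₁ + 2α₂)·DIC
At pH 7.81: [H⁺]/K1 = 10^-1.71 = 0.019498, K2/[H⁺] = 10^-1.29 = 0.051286
α₁ = 1/(1 + 0.019498 + 0.051286) = 1/1.0708 = 0.9339; α₂ = α₁·K2/[H⁺] = 0.04790
α₁ + 2α₂ = 1.0297
CA = 1.0297 × 2.26 = 2.33 mmol/kg

CA = 2.33 mmol/kg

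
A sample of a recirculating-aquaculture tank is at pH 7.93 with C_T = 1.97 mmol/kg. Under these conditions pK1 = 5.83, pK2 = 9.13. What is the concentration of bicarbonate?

α₁ = 1 / (1 + [H⁺]/K1 + K2/[H⁺]) = 1 / (1 + 10^-2.10 + 10^-1.20)
   = 1 / (1 + 0.0079433 + 0.063096) = 1/1.0710 = 0.9337
[HCO3⁻] = α₁ × DIC = 0.9337 × 1.97 = 1.84 mmol/kg

[HCO3⁻] = 1.84 mmol/kg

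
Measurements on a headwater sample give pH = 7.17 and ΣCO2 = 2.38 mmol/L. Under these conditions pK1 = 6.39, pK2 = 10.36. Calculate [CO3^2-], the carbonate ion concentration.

[CO3²⁻] = 1.32 μmol/L

α₂ = 1 / (1 + [H⁺]/K2 + [H⁺]²/(K1K2)) = 1 / (1 + 10^+3.19 + 10^+2.41)
   = 1 / (1 + 1548.8 + 257.04) = 1/1806.9 = 0.0005534
[CO3²⁻] = α₂ × DIC = 0.0005534 × 2.38 = 0.00132 mmol/L = 1.32 μmol/L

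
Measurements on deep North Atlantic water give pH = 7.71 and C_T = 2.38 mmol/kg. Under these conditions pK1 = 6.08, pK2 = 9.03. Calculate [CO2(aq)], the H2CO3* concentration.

α₀ = 1 / (1 + K1/[H⁺] + K1K2/[H⁺]²) = 1 / (1 + 10^+1.63 + 10^+0.31)
   = 1 / (1 + 42.658 + 2.0417) = 1/45.700 = 0.02188
[CO2*] = α₀ × DIC = 0.02188 × 2.38 = 0.0521 mmol/kg

[CO2*] = 0.0521 mmol/kg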